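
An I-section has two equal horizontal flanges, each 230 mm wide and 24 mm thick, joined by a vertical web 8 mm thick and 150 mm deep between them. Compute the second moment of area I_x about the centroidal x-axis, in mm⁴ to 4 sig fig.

Break the section into simple shapes (no overlaps), measuring from the bottom-left corner of the bounding box.
Bottom flange: 230 × 24, A = 5 520 mm², y = 12 mm, Ī = 264 960 mm⁴.
Web: 8 × 150, A = 1 200 mm², y = 99 mm, Ī = 2 250 000 mm⁴.
Top flange: 230 × 24, A = 5 520 mm², y = 186 mm, Ī = 264 960 mm⁴.
By symmetry the centroid is at mid-height, ȳ = 99 mm.
Transfer each piece to the centroidal x-axis using Ī + A·d² with d = y − 99:
  bottom flange: d = -87 mm → contributes +42 045 840 mm⁴
  web: d = 0 mm → contributes +2 250 000 mm⁴
  top flange: d = 87 mm → contributes +42 045 840 mm⁴
Total I = 86 341 680 mm⁴.

I_x ≈ 8.634 × 10⁷ mm⁴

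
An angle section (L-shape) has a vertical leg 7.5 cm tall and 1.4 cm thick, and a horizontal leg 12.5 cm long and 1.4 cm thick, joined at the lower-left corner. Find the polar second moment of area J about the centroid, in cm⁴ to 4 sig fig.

J ≈ 516.1 cm⁴

Split into non-overlapping primitives; take the origin at the lower-left of the bounding box.
Vertical leg: 1.4 × 7.5, A = 10.5 cm², y = 3.75 cm, Ī = 49.2188 cm⁴.
Horizontal leg (remainder): 11.1 × 1.4, A = 15.54 cm², y = 0.7 cm, Ī = 2.5382 cm⁴.
Centroid: ȳ = ΣA·y / ΣA = 1.92984 cm.
Transfer each piece to the centroidal x-axis using Ī + A·d² with d = y − 1.92984:
  vertical leg: d = 1.82016 cm → contributes +84.0051 cm⁴
  horizontal leg (remainder): d = -1.22984 cm → contributes +26.0425 cm⁴
Total I = 110.048 cm⁴.
For the y-axis: x̄ = 4.42984 cm.
Repeating about the centroidal y-axis gives I_y = 406.043 cm⁴.
Polar second moment: J = I_x + I_y = 516.09 cm⁴.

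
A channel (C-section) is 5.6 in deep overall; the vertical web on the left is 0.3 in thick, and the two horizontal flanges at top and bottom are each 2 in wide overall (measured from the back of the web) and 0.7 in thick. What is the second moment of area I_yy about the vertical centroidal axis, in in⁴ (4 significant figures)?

I_yy ≈ 1.571 in⁴

Break the section into simple shapes (no overlaps), measuring from the bottom-left corner of the bounding box.
Web: 0.3 × 5.6, A = 1.68 in², x = 0.15 in, Ī = 0.0126 in⁴.
Top flange (beyond web): 1.7 × 0.7, A = 1.19 in², x = 1.15 in, Ī = 0.286592 in⁴.
Bottom flange (beyond web): 1.7 × 0.7, A = 1.19 in², x = 1.15 in, Ī = 0.286592 in⁴.
Centroid: x̄ = ΣA·x / ΣA = 0.736207 in.
Transfer each piece to the vertical centroidal axis using Ī + A·d² with d = x − 0.736207:
  web: d = -0.586207 in → contributes +0.589913 in⁴
  top flange (beyond web): d = 0.413793 in → contributes +0.490349 in⁴
  bottom flange (beyond web): d = 0.413793 in → contributes +0.490349 in⁴
Total I = 1.57061 in⁴.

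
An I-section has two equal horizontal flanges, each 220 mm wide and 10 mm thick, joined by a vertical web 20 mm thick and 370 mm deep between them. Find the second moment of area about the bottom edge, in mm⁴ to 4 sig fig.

I_base ≈ 6.920 × 10⁸ mm⁴

Decompose the section into non-overlapping parts with the origin at the bottom-left of its bounding rectangle.
Bottom flange: 220 × 10, A = 2 200 mm², y = 5 mm, Ī = 18333.3 mm⁴.
Web: 20 × 370, A = 7 400 mm², y = 195 mm, Ī = 84 421 667 mm⁴.
Top flange: 220 × 10, A = 2 200 mm², y = 385 mm, Ī = 18333.3 mm⁴.
Transfer each piece to the bottom edge using Ī + A·d² with d = y − 0:
  bottom flange: d = 5 mm → contributes +73333.3 mm⁴
  web: d = 195 mm → contributes +365 806 667 mm⁴
  top flange: d = 385 mm → contributes +326 113 333 mm⁴
Total I = 691 993 333 mm⁴.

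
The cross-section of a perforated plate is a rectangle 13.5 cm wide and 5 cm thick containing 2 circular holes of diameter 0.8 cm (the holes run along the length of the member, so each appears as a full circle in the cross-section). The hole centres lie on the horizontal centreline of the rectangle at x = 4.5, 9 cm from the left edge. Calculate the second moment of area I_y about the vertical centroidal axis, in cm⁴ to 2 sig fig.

I_y ≈ 1000 cm⁴

Split into non-overlapping primitives; take the origin at the lower-left of the bounding box.
Plate: 13.5 × 5, A = 67.5 cm², x = 6.75 cm, Ī = 1 025 cm⁴.
Hole 1 (subtracted): ⌀0.8, A = 0.5027 cm², x = 4.5 cm, Ī = 0.02011 cm⁴.
Hole 2 (subtracted): ⌀0.8, A = 0.5027 cm², x = 9 cm, Ī = 0.02011 cm⁴.
By symmetry the centroid is at mid-width, x̄ = 6.75 cm.
Transfer each piece to the vertical centroidal axis using Ī + A·d² with d = x − 6.75:
  plate: d = 0 cm → contributes +1 025 cm⁴
  hole 1: d = -2.25 cm → contributes −2.565 cm⁴
  hole 2: d = 2.25 cm → contributes −2.565 cm⁴
Total I = 1 020 cm⁴.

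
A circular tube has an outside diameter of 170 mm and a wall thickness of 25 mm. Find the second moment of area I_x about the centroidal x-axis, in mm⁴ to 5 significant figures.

I_x ≈ 3.0820 × 10⁷ mm⁴

Break the section into simple shapes (no overlaps), measuring from the bottom-left corner of the bounding box.
Outer circle: ⌀170, A = 22698.01 mm², y = 85 mm, Ī = 40 998 275 mm⁴.
Bore (subtracted): ⌀120, A = 11309.73 mm², y = 85 mm, Ī = 10 178 760 mm⁴.
By symmetry the centroid is at mid-height, ȳ = 85 mm.
All pieces are centred on the centroidal x-axis, so I = ΣĪ (holes subtracted) = 30 819 515 mm⁴.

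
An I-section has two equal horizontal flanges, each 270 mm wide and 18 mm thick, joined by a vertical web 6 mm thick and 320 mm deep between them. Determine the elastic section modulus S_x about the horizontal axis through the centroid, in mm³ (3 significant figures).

S_x ≈ 1.65 × 10⁶ mm³

Split into non-overlapping primitives; take the origin at the lower-left of the bounding box.
Bottom flange: 270 × 18, A = 4 860 mm², y = 9 mm, Ī = 131 220 mm⁴.
Web: 6 × 320, A = 1 920 mm², y = 178 mm, Ī = 16 384 000 mm⁴.
Top flange: 270 × 18, A = 4 860 mm², y = 347 mm, Ī = 131 220 mm⁴.
By symmetry the centroid is at mid-height, ȳ = 178 mm.
Transfer each piece to the horizontal axis through the centroid using Ī + A·d² with d = y − 178:
  bottom flange: d = -169 mm → contributes +138 937 680 mm⁴
  web: d = 0 mm → contributes +16 384 000 mm⁴
  top flange: d = 169 mm → contributes +138 937 680 mm⁴
Total I = 294 259 360 mm⁴.
Extreme fibre distance c = 178 mm; S = I/c = 1 653 142 mm³.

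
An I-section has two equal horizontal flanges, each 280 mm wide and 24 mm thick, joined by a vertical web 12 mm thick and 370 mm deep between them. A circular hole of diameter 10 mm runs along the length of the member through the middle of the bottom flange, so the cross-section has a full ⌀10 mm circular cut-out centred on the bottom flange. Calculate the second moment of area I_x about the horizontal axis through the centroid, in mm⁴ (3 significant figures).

Break the section into simple shapes (no overlaps), measuring from the bottom-left corner of the bounding box.
Bottom flange: 280 × 24, A = 6 720 mm², y = 12 mm, Ī = 322 560 mm⁴.
Web: 12 × 370, A = 4 440 mm², y = 209 mm, Ī = 50 653 000 mm⁴.
Top flange: 280 × 24, A = 6 720 mm², y = 406 mm, Ī = 322 560 mm⁴.
Hole (subtracted): ⌀10, A = 78.54 mm², y = 12 mm, Ī = 490.87 mm⁴.
Centroid: ȳ = ΣA·y / ΣA = 209.87 mm.
Transfer each piece to the horizontal axis through the centroid using Ī + A·d² with d = y − 209.87:
  bottom flange: d = -197.87 mm → contributes +263 425 378 mm⁴
  web: d = -0.86916 mm → contributes +50 656 354 mm⁴
  top flange: d = 196.13 mm → contributes +258 822 855 mm⁴
  hole: d = -197.87 mm → contributes −3 075 498 mm⁴
Total I = 569 829 089 mm⁴.

I_x ≈ 5.70 × 10⁸ mm⁴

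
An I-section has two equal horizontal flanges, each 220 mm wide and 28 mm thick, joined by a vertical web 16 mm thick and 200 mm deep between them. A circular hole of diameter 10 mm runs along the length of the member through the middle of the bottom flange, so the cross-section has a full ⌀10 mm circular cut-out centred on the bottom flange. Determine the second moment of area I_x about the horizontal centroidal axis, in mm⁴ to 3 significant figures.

Decompose the section into non-overlapping parts with the origin at the bottom-left of its bounding rectangle.
Bottom flange: 220 × 28, A = 6 160 mm², y = 14 mm, Ī = 402 453 mm⁴.
Web: 16 × 200, A = 3 200 mm², y = 128 mm, Ī = 10 666 667 mm⁴.
Top flange: 220 × 28, A = 6 160 mm², y = 242 mm, Ī = 402 453 mm⁴.
Hole (subtracted): ⌀10, A = 78.54 mm², y = 14 mm, Ī = 490.87 mm⁴.
Centroid: ȳ = ΣA·y / ΣA = 128.58 mm.
Transfer each piece to the horizontal centroidal axis using Ī + A·d² with d = y − 128.58:
  bottom flange: d = -114.58 mm → contributes +81 274 255 mm⁴
  web: d = -0.57984 mm → contributes +10 667 743 mm⁴
  top flange: d = 113.42 mm → contributes +79 645 514 mm⁴
  hole: d = -114.58 mm → contributes −1 031 604 mm⁴
Total I = 170 555 907 mm⁴.

I_x ≈ 1.71 × 10⁸ mm⁴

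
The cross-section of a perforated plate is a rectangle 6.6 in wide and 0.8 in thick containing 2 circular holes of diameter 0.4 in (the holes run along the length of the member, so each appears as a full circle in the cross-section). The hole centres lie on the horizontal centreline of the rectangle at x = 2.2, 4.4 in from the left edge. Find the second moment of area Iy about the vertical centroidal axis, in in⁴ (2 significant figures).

Treat the section as a set of non-overlapping primitives; coordinates are from the bounding-box lower-left.
Plate: 6.6 × 0.8, A = 5.28 in², x = 3.3 in, Ī = 19.17 in⁴.
Hole 1 (subtracted): ⌀0.4, A = 0.1257 in², x = 2.2 in, Ī = 0.001257 in⁴.
Hole 2 (subtracted): ⌀0.4, A = 0.1257 in², x = 4.4 in, Ī = 0.001257 in⁴.
By symmetry the centroid is at mid-width, x̄ = 3.3 in.
Transfer each piece to the vertical centroidal axis using Ī + A·d² with d = x − 3.3:
  plate: d = 0 in → contributes +19.17 in⁴
  hole 1: d = -1.1 in → contributes −0.1533 in⁴
  hole 2: d = 1.1 in → contributes −0.1533 in⁴
Total I = 18.86 in⁴.

Iy ≈ 19 in⁴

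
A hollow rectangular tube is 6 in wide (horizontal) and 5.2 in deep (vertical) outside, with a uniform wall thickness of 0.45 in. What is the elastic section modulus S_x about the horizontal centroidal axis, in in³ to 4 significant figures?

Split into non-overlapping primitives; take the origin at the lower-left of the bounding box.
Outer rectangle: 6 × 5.2, A = 31.2 in², y = 2.6 in, Ī = 70.304 in⁴.
Inner void (subtracted): 5.1 × 4.3, A = 21.93 in², y = 2.6 in, Ī = 33.7905 in⁴.
By symmetry the centroid is at mid-height, ȳ = 2.6 in.
All pieces are centred on the horizontal centroidal axis, so I = ΣĪ (holes subtracted) = 36.5135 in⁴.
Extreme fibre distance c = 2.6 in; S = I/c = 14.0437 in³.

S_x ≈ 14.04 in³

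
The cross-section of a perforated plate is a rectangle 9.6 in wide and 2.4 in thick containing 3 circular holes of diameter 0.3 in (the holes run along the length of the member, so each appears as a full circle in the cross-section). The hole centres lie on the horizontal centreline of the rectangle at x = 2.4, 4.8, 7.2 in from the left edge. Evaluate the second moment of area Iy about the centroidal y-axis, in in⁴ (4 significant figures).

Iy ≈ 176.1 in⁴

Split into non-overlapping primitives; take the origin at the lower-left of the bounding box.
Plate: 9.6 × 2.4, A = 23.04 in², x = 4.8 in, Ī = 176.947 in⁴.
Hole 1 (subtracted): ⌀0.3, A = 0.0706858 in², x = 2.4 in, Ī = 0.000397608 in⁴.
Hole 2 (subtracted): ⌀0.3, A = 0.0706858 in², x = 4.8 in, Ī = 0.000397608 in⁴.
Hole 3 (subtracted): ⌀0.3, A = 0.0706858 in², x = 7.2 in, Ī = 0.000397608 in⁴.
By symmetry the centroid is at mid-width, x̄ = 4.8 in.
Transfer each piece to the centroidal y-axis using Ī + A·d² with d = x − 4.8:
  plate: d = 0 in → contributes +176.947 in⁴
  hole 1: d = -2.4 in → contributes −0.407548 in⁴
  hole 2: d = 0 in → contributes −0.000397608 in⁴
  hole 3: d = 2.4 in → contributes −0.407548 in⁴
Total I = 176.132 in⁴.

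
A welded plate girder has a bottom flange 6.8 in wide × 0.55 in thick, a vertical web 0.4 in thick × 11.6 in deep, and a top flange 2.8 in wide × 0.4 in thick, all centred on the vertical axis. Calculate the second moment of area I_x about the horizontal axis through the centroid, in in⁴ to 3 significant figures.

I_x ≈ 204 in⁴

Decompose the section into non-overlapping parts with the origin at the bottom-left of its bounding rectangle.
Bottom plate: 6.8 × 0.55, A = 3.74 in², y = 0.275 in, Ī = 0.094279 in⁴.
Web plate: 0.4 × 11.6, A = 4.64 in², y = 6.35 in, Ī = 52.03 in⁴.
Top plate: 2.8 × 0.4, A = 1.12 in², y = 12.35 in, Ī = 0.014933 in⁴.
Centroid: ȳ = ΣA·y / ΣA = 4.6657 in.
Transfer each piece to the horizontal axis through the centroid using Ī + A·d² with d = y − 4.6657:
  bottom plate: d = -4.3907 in → contributes +72.196 in⁴
  web plate: d = 1.6843 in → contributes +65.192 in⁴
  top plate: d = 7.6843 in → contributes +66.149 in⁴
Total I = 203.54 in⁴.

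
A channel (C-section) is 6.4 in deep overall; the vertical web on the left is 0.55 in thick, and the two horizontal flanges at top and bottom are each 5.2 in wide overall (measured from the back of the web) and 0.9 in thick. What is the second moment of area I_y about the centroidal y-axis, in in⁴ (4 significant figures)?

Split into non-overlapping primitives; take the origin at the lower-left of the bounding box.
Web: 0.55 × 6.4, A = 3.52 in², x = 0.275 in, Ī = 0.0887333 in⁴.
Top flange (beyond web): 4.65 × 0.9, A = 4.185 in², x = 2.875 in, Ī = 7.54085 in⁴.
Bottom flange (beyond web): 4.65 × 0.9, A = 4.185 in², x = 2.875 in, Ī = 7.54085 in⁴.
Centroid: x̄ = ΣA·x / ΣA = 2.10528 in.
Transfer each piece to the centroidal y-axis using Ī + A·d² with d = x − 2.10528:
  web: d = -1.83028 in → contributes +11.8804 in⁴
  top flange (beyond web): d = 0.769722 in → contributes +10.0203 in⁴
  bottom flange (beyond web): d = 0.769722 in → contributes +10.0203 in⁴
Total I = 31.9211 in⁴.

I_y ≈ 31.92 in⁴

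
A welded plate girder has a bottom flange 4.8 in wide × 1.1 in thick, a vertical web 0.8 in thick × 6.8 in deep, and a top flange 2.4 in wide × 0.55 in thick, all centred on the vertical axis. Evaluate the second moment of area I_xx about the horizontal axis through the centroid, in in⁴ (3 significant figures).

Treat the section as a set of non-overlapping primitives; coordinates are from the bounding-box lower-left.
Bottom plate: 4.8 × 1.1, A = 5.28 in², y = 0.55 in, Ī = 0.5324 in⁴.
Web plate: 0.8 × 6.8, A = 5.44 in², y = 4.5 in, Ī = 20.962 in⁴.
Top plate: 2.4 × 0.55, A = 1.32 in², y = 8.175 in, Ī = 0.033275 in⁴.
Centroid: ȳ = ΣA·y / ΣA = 3.1707 in.
Transfer each piece to the horizontal axis through the centroid using Ī + A·d² with d = y − 3.1707:
  bottom plate: d = -2.6207 in → contributes +36.795 in⁴
  web plate: d = 1.3293 in → contributes +30.575 in⁴
  top plate: d = 5.0043 in → contributes +33.09 in⁴
Total I = 100.46 in⁴.

I_xx ≈ 100 in⁴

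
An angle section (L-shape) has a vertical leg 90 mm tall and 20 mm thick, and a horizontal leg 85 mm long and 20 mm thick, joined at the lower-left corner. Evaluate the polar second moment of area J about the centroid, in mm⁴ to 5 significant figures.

Split into non-overlapping primitives; take the origin at the lower-left of the bounding box.
Vertical leg: 20 × 90, A = 1 800 mm², y = 45 mm, Ī = 1 215 000 mm⁴.
Horizontal leg (remainder): 65 × 20, A = 1 300 mm², y = 10 mm, Ī = 43333.33 mm⁴.
Centroid: ȳ = ΣA·y / ΣA = 30.32258 mm.
Transfer each piece to the centroidal x-axis using Ī + A·d² with d = y − 30.32258:
  vertical leg: d = 14.67742 mm → contributes +1 602 768 mm⁴
  horizontal leg (remainder): d = -20.32258 mm → contributes +580242.8 mm⁴
Total I = 2 183 011 mm⁴.
For the y-axis: x̄ = 27.82258 mm.
Repeating about the centroidal y-axis gives I_y = 1 881 136 mm⁴.
Polar second moment: J = I_x + I_y = 4 064 147 mm⁴.

J ≈ 4.0641 × 10⁶ mm⁴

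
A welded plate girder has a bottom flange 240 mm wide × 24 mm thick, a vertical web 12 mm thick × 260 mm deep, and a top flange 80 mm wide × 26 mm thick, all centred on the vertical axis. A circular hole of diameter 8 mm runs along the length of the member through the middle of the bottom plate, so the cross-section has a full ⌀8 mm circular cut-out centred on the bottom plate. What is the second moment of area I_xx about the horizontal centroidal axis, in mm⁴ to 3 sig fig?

Treat the section as a set of non-overlapping primitives; coordinates are from the bounding-box lower-left.
Bottom plate: 240 × 24, A = 5 760 mm², y = 12 mm, Ī = 276 480 mm⁴.
Web plate: 12 × 260, A = 3 120 mm², y = 154 mm, Ī = 17 576 000 mm⁴.
Top plate: 80 × 26, A = 2 080 mm², y = 297 mm, Ī = 117 173 mm⁴.
Hole (subtracted): ⌀8, A = 50.265 mm², y = 12 mm, Ī = 201.06 mm⁴.
Centroid: ȳ = ΣA·y / ΣA = 106.95 mm.
Transfer each piece to the horizontal centroidal axis using Ī + A·d² with d = y − 106.95:
  bottom plate: d = -94.946 mm → contributes +52 201 835 mm⁴
  web plate: d = 47.054 mm → contributes +24 483 809 mm⁴
  top plate: d = 190.05 mm → contributes +75 247 546 mm⁴
  hole: d = -94.946 mm → contributes −453 335 mm⁴
Total I = 151 479 855 mm⁴.

I_xx ≈ 1.51 × 10⁸ mm⁴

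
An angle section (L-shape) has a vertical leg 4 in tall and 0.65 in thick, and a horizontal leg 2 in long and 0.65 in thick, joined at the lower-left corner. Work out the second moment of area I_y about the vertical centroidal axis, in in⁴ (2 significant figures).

I_y ≈ 0.88 in⁴

Break the section into simple shapes (no overlaps), measuring from the bottom-left corner of the bounding box.
Vertical leg: 0.65 × 4, A = 2.6 in², x = 0.325 in, Ī = 0.09154 in⁴.
Horizontal leg (remainder): 1.35 × 0.65, A = 0.8775 in², x = 1.325 in, Ī = 0.1333 in⁴.
Centroid: x̄ = ΣA·x / ΣA = 0.5773 in.
Transfer each piece to the vertical centroidal axis using Ī + A·d² with d = x − 0.5773:
  vertical leg: d = -0.2523 in → contributes +0.2571 in⁴
  horizontal leg (remainder): d = 0.7477 in → contributes +0.6238 in⁴
Total I = 0.8809 in⁴.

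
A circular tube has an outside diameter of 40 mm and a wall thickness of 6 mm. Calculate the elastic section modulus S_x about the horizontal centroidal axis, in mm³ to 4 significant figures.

Break the section into simple shapes (no overlaps), measuring from the bottom-left corner of the bounding box.
Outer circle: ⌀40, A = 1256.64 mm², y = 20 mm, Ī = 125 664 mm⁴.
Bore (subtracted): ⌀28, A = 615.752 mm², y = 20 mm, Ī = 30171.9 mm⁴.
By symmetry the centroid is at mid-height, ȳ = 20 mm.
All pieces are centred on the horizontal centroidal axis, so I = ΣĪ (holes subtracted) = 95491.9 mm⁴.
Extreme fibre distance c = 20 mm; S = I/c = 4774.59 mm³.

S_x ≈ 4775 mm³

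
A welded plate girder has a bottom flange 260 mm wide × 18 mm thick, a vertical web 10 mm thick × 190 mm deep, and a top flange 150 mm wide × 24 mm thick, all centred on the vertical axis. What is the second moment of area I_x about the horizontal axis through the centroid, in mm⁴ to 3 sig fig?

Treat the section as a set of non-overlapping primitives; coordinates are from the bounding-box lower-left.
Bottom plate: 260 × 18, A = 4 680 mm², y = 9 mm, Ī = 126 360 mm⁴.
Web plate: 10 × 190, A = 1 900 mm², y = 113 mm, Ī = 5 715 833 mm⁴.
Top plate: 150 × 24, A = 3 600 mm², y = 220 mm, Ī = 172 800 mm⁴.
Centroid: ȳ = ΣA·y / ΣA = 103.03 mm.
Transfer each piece to the horizontal axis through the centroid using Ī + A·d² with d = y − 103.03:
  bottom plate: d = -94.028 mm → contributes +41 503 043 mm⁴
  web plate: d = 9.9725 mm → contributes +5 904 790 mm⁴
  top plate: d = 116.97 mm → contributes +49 430 033 mm⁴
Total I = 96 837 866 mm⁴.

I_x ≈ 9.68 × 10⁷ mm⁴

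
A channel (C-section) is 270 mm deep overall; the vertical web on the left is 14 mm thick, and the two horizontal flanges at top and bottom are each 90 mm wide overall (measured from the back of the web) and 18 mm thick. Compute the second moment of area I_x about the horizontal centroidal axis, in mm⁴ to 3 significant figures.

Break the section into simple shapes (no overlaps), measuring from the bottom-left corner of the bounding box.
Web: 14 × 270, A = 3 780 mm², y = 135 mm, Ī = 22 963 500 mm⁴.
Top flange (beyond web): 76 × 18, A = 1 368 mm², y = 261 mm, Ī = 36 936 mm⁴.
Bottom flange (beyond web): 76 × 18, A = 1 368 mm², y = 9 mm, Ī = 36 936 mm⁴.
By symmetry the centroid is at mid-height, ȳ = 135 mm.
Transfer each piece to the horizontal centroidal axis using Ī + A·d² with d = y − 135:
  web: d = 0 mm → contributes +22 963 500 mm⁴
  top flange (beyond web): d = 126 mm → contributes +21 755 304 mm⁴
  bottom flange (beyond web): d = -126 mm → contributes +21 755 304 mm⁴
Total I = 66 474 108 mm⁴.

I_x ≈ 6.65 × 10⁷ mm⁴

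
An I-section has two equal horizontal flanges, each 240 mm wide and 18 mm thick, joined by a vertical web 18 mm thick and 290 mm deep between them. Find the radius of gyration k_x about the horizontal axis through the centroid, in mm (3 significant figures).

Treat the section as a set of non-overlapping primitives; coordinates are from the bounding-box lower-left.
Bottom flange: 240 × 18, A = 4 320 mm², y = 9 mm, Ī = 116 640 mm⁴.
Web: 18 × 290, A = 5 220 mm², y = 163 mm, Ī = 36 583 500 mm⁴.
Top flange: 240 × 18, A = 4 320 mm², y = 317 mm, Ī = 116 640 mm⁴.
By symmetry the centroid is at mid-height, ȳ = 163 mm.
Transfer each piece to the horizontal axis through the centroid using Ī + A·d² with d = y − 163:
  bottom flange: d = -154 mm → contributes +102 569 760 mm⁴
  web: d = 0 mm → contributes +36 583 500 mm⁴
  top flange: d = 154 mm → contributes +102 569 760 mm⁴
Total I = 241 723 020 mm⁴.
Radius of gyration: k = √(I/A) = √(241 723 020 / 13 860) = 132.06 mm.

k_x ≈ 132 mm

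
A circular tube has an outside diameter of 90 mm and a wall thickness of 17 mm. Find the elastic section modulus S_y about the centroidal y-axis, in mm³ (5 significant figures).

S_y ≈ 6.0842 × 10⁴ mm³

Treat the section as a set of non-overlapping primitives; coordinates are from the bounding-box lower-left.
Outer circle: ⌀90, A = 6361.725 mm², x = 45 mm, Ī = 3 220 623 mm⁴.
Bore (subtracted): ⌀56, A = 2463.009 mm², x = 45 mm, Ī = 482749.7 mm⁴.
By symmetry the centroid is at mid-width, x̄ = 45 mm.
All pieces are centred on the centroidal y-axis, so I = ΣĪ (holes subtracted) = 2 737 874 mm⁴.
Extreme fibre distance c = 45 mm; S = I/c = 60841.64 mm³.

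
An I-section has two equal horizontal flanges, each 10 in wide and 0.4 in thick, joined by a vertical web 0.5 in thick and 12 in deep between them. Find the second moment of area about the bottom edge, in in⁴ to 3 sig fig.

I_base ≈ 953 in⁴

Split into non-overlapping primitives; take the origin at the lower-left of the bounding box.
Bottom flange: 10 × 0.4, A = 4 in², y = 0.2 in, Ī = 0.053333 in⁴.
Web: 0.5 × 12, A = 6 in², y = 6.4 in, Ī = 72 in⁴.
Top flange: 10 × 0.4, A = 4 in², y = 12.6 in, Ī = 0.053333 in⁴.
Transfer each piece to a horizontal axis along the bottom face using Ī + A·d² with d = y − 0:
  bottom flange: d = 0.2 in → contributes +0.21333 in⁴
  web: d = 6.4 in → contributes +317.76 in⁴
  top flange: d = 12.6 in → contributes +635.09 in⁴
Total I = 953.07 in⁴.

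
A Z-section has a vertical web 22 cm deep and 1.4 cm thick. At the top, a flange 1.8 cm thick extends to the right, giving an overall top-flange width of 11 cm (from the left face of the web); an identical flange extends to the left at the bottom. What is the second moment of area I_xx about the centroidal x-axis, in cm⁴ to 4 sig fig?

Decompose the section into non-overlapping parts with the origin at the bottom-left of its bounding rectangle.
Web: 1.4 × 22, A = 30.8 cm², y = 11 cm, Ī = 1242.27 cm⁴.
Top flange (beyond web): 9.6 × 1.8, A = 17.28 cm², y = 21.1 cm, Ī = 4.6656 cm⁴.
Bottom flange (beyond web): 9.6 × 1.8, A = 17.28 cm², y = 0.9 cm, Ī = 4.6656 cm⁴.
Centroid: ȳ = ΣA·y / ΣA = 11 cm.
Transfer each piece to the centroidal x-axis using Ī + A·d² with d = y − 11:
  web: d = 0 cm → contributes +1242.27 cm⁴
  top flange (beyond web): d = 10.1 cm → contributes +1767.4 cm⁴
  bottom flange (beyond web): d = -10.1 cm → contributes +1767.4 cm⁴
Total I = 4777.06 cm⁴.

I_xx ≈ 4777 cm⁴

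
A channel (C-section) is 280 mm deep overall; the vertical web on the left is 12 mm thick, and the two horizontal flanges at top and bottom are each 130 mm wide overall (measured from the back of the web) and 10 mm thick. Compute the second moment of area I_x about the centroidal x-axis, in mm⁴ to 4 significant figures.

Decompose the section into non-overlapping parts with the origin at the bottom-left of its bounding rectangle.
Web: 12 × 280, A = 3 360 mm², y = 140 mm, Ī = 21 952 000 mm⁴.
Top flange (beyond web): 118 × 10, A = 1 180 mm², y = 275 mm, Ī = 9833.33 mm⁴.
Bottom flange (beyond web): 118 × 10, A = 1 180 mm², y = 5 mm, Ī = 9833.33 mm⁴.
By symmetry the centroid is at mid-height, ȳ = 140 mm.
Transfer each piece to the centroidal x-axis using Ī + A·d² with d = y − 140:
  web: d = 0 mm → contributes +21 952 000 mm⁴
  top flange (beyond web): d = 135 mm → contributes +21 515 333 mm⁴
  bottom flange (beyond web): d = -135 mm → contributes +21 515 333 mm⁴
Total I = 64 982 667 mm⁴.

I_x ≈ 6.498 × 10⁷ mm⁴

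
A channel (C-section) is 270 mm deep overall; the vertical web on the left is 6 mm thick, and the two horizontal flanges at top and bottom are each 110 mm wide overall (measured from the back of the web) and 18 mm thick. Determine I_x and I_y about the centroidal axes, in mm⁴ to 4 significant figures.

Break the section into simple shapes (no overlaps), measuring from the bottom-left corner of the bounding box.
Web: 6 × 270, A = 1 620 mm², y = 135 mm, Ī = 9 841 500 mm⁴.
Top flange (beyond web): 104 × 18, A = 1 872 mm², y = 261 mm, Ī = 50 544 mm⁴.
Bottom flange (beyond web): 104 × 18, A = 1 872 mm², y = 9 mm, Ī = 50 544 mm⁴.
By symmetry the centroid is at mid-height, ȳ = 135 mm.
Transfer each piece to the centroidal x-axis using Ī + A·d² with d = y − 135:
  web: d = 0 mm → contributes +9 841 500 mm⁴
  top flange (beyond web): d = 126 mm → contributes +29 770 416 mm⁴
  bottom flange (beyond web): d = -126 mm → contributes +29 770 416 mm⁴
Total I = 69 382 332 mm⁴.
For the y-axis: x̄ = 41.3893 mm.
Repeating about the centroidal y-axis gives I_y = 6 799 935 mm⁴.

I_x ≈ 6.938 × 10⁷ mm⁴, I_y ≈ 6.800 × 10⁶ mm⁴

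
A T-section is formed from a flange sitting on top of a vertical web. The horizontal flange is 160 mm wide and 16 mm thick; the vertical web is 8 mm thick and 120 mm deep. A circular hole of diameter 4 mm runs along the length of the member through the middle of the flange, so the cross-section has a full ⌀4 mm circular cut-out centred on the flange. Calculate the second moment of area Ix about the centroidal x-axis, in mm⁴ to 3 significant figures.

Ix ≈ 4.43 × 10⁶ mm⁴

Break the section into simple shapes (no overlaps), measuring from the bottom-left corner of the bounding box.
Flange: 160 × 16, A = 2 560 mm², y = 128 mm, Ī = 54 613 mm⁴.
Web: 8 × 120, A = 960 mm², y = 60 mm, Ī = 1 152 000 mm⁴.
Hole (subtracted): ⌀4, A = 12.566 mm², y = 128 mm, Ī = 12.566 mm⁴.
Centroid: ȳ = ΣA·y / ΣA = 109.39 mm.
Transfer each piece to the centroidal x-axis using Ī + A·d² with d = y − 109.39:
  flange: d = 18.612 mm → contributes +941 404 mm⁴
  web: d = -49.388 mm → contributes +3 493 617 mm⁴
  hole: d = 18.612 mm → contributes −4365.6 mm⁴
Total I = 4 430 656 mm⁴.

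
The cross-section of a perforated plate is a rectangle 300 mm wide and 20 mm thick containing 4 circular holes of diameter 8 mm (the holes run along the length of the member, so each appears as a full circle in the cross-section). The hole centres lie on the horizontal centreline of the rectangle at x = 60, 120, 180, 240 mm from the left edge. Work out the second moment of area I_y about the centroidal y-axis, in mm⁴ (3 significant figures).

Split into non-overlapping primitives; take the origin at the lower-left of the bounding box.
Plate: 300 × 20, A = 6 000 mm², x = 150 mm, Ī = 45 000 000 mm⁴.
Hole 1 (subtracted): ⌀8, A = 50.265 mm², x = 60 mm, Ī = 201.06 mm⁴.
Hole 2 (subtracted): ⌀8, A = 50.265 mm², x = 120 mm, Ī = 201.06 mm⁴.
Hole 3 (subtracted): ⌀8, A = 50.265 mm², x = 180 mm, Ī = 201.06 mm⁴.
Hole 4 (subtracted): ⌀8, A = 50.265 mm², x = 240 mm, Ī = 201.06 mm⁴.
By symmetry the centroid is at mid-width, x̄ = 150 mm.
Transfer each piece to the centroidal y-axis using Ī + A·d² with d = x − 150:
  plate: d = 0 mm → contributes +45 000 000 mm⁴
  hole 1: d = -90 mm → contributes −407 351 mm⁴
  hole 2: d = -30 mm → contributes −45 440 mm⁴
  hole 3: d = 30 mm → contributes −45 440 mm⁴
  hole 4: d = 90 mm → contributes −407 351 mm⁴
Total I = 44 094 417 mm⁴.

I_y ≈ 4.41 × 10⁷ mm⁴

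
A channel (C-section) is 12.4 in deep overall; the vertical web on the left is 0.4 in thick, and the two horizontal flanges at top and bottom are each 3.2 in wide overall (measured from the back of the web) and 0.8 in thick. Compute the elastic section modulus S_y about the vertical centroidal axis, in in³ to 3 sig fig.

Treat the section as a set of non-overlapping primitives; coordinates are from the bounding-box lower-left.
Web: 0.4 × 12.4, A = 4.96 in², x = 0.2 in, Ī = 0.066133 in⁴.
Top flange (beyond web): 2.8 × 0.8, A = 2.24 in², x = 1.8 in, Ī = 1.4635 in⁴.
Bottom flange (beyond web): 2.8 × 0.8, A = 2.24 in², x = 1.8 in, Ī = 1.4635 in⁴.
Centroid: x̄ = ΣA·x / ΣA = 0.95932 in.
Transfer each piece to the vertical centroidal axis using Ī + A·d² with d = x − 0.95932:
  web: d = -0.75932 in → contributes +2.9259 in⁴
  top flange (beyond web): d = 0.84068 in → contributes +3.0466 in⁴
  bottom flange (beyond web): d = 0.84068 in → contributes +3.0466 in⁴
Total I = 9.019 in⁴.
Extreme fibre distance c = 2.2407 in; S = I/c = 4.0251 in³.

S_y ≈ 4.03 in³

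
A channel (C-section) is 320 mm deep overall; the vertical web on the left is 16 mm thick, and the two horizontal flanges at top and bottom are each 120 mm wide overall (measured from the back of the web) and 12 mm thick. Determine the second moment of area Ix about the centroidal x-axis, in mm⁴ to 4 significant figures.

Ix ≈ 1.029 × 10⁸ mm⁴

Treat the section as a set of non-overlapping primitives; coordinates are from the bounding-box lower-left.
Web: 16 × 320, A = 5 120 mm², y = 160 mm, Ī = 43 690 667 mm⁴.
Top flange (beyond web): 104 × 12, A = 1 248 mm², y = 314 mm, Ī = 14 976 mm⁴.
Bottom flange (beyond web): 104 × 12, A = 1 248 mm², y = 6 mm, Ī = 14 976 mm⁴.
By symmetry the centroid is at mid-height, ȳ = 160 mm.
Transfer each piece to the centroidal x-axis using Ī + A·d² with d = y − 160:
  web: d = 0 mm → contributes +43 690 667 mm⁴
  top flange (beyond web): d = 154 mm → contributes +29 612 544 mm⁴
  bottom flange (beyond web): d = -154 mm → contributes +29 612 544 mm⁴
Total I = 102 915 755 mm⁴.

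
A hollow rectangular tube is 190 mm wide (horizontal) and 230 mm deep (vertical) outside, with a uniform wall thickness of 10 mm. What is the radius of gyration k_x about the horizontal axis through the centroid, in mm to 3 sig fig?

Split into non-overlapping primitives; take the origin at the lower-left of the bounding box.
Outer rectangle: 190 × 230, A = 43 700 mm², y = 115 mm, Ī = 192 644 167 mm⁴.
Inner void (subtracted): 170 × 210, A = 35 700 mm², y = 115 mm, Ī = 131 197 500 mm⁴.
By symmetry the centroid is at mid-height, ȳ = 115 mm.
All pieces are centred on the horizontal axis through the centroid, so I = ΣĪ (holes subtracted) = 61 446 667 mm⁴.
Radius of gyration: k = √(I/A) = √(61 446 667 / 8 000) = 87.64 mm.

k_x ≈ 87.6 mm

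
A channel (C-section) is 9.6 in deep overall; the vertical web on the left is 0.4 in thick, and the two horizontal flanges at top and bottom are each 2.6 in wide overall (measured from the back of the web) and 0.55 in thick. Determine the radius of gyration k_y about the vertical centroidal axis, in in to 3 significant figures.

Decompose the section into non-overlapping parts with the origin at the bottom-left of its bounding rectangle.
Web: 0.4 × 9.6, A = 3.84 in², x = 0.2 in, Ī = 0.0512 in⁴.
Top flange (beyond web): 2.2 × 0.55, A = 1.21 in², x = 1.5 in, Ī = 0.48803 in⁴.
Bottom flange (beyond web): 2.2 × 0.55, A = 1.21 in², x = 1.5 in, Ī = 0.48803 in⁴.
Centroid: x̄ = ΣA·x / ΣA = 0.70256 in.
Transfer each piece to the vertical centroidal axis using Ī + A·d² with d = x − 0.70256:
  web: d = -0.50256 in → contributes +1.021 in⁴
  top flange (beyond web): d = 0.79744 in → contributes +1.2575 in⁴
  bottom flange (beyond web): d = 0.79744 in → contributes +1.2575 in⁴
Total I = 3.536 in⁴.
Radius of gyration: k = √(I/A) = √(3.536 / 6.26) = 0.75157 in.

k_y ≈ 0.752 in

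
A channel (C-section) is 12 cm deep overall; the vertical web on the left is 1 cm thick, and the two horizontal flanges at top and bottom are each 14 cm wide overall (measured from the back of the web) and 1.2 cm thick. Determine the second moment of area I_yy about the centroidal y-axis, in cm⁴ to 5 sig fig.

Break the section into simple shapes (no overlaps), measuring from the bottom-left corner of the bounding box.
Web: 1 × 12, A = 12 cm², x = 0.5 cm, Ī = 1 cm⁴.
Top flange (beyond web): 13 × 1.2, A = 15.6 cm², x = 7.5 cm, Ī = 219.7 cm⁴.
Bottom flange (beyond web): 13 × 1.2, A = 15.6 cm², x = 7.5 cm, Ī = 219.7 cm⁴.
Centroid: x̄ = ΣA·x / ΣA = 5.555556 cm.
Transfer each piece to the centroidal y-axis using Ī + A·d² with d = x − 5.555556:
  web: d = -5.055556 cm → contributes +307.7037 cm⁴
  top flange (beyond web): d = 1.944444 cm → contributes +278.6815 cm⁴
  bottom flange (beyond web): d = 1.944444 cm → contributes +278.6815 cm⁴
Total I = 865.0667 cm⁴.

I_yy ≈ 865.07 cm⁴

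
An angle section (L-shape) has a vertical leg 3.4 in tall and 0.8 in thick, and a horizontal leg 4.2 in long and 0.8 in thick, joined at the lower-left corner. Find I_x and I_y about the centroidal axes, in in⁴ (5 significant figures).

I_x ≈ 5.0637 in⁴, I_y ≈ 8.7629 in⁴

Break the section into simple shapes (no overlaps), measuring from the bottom-left corner of the bounding box.
Vertical leg: 0.8 × 3.4, A = 2.72 in², y = 1.7 in, Ī = 2.620267 in⁴.
Horizontal leg (remainder): 3.4 × 0.8, A = 2.72 in², y = 0.4 in, Ī = 0.1450667 in⁴.
Centroid: ȳ = ΣA·y / ΣA = 1.05 in.
Transfer each piece to the centroidal x-axis using Ī + A·d² with d = y − 1.05:
  vertical leg: d = 0.65 in → contributes +3.769467 in⁴
  horizontal leg (remainder): d = -0.65 in → contributes +1.294267 in⁴
Total I = 5.063733 in⁴.
For the y-axis: x̄ = 1.45 in.
Repeating about the centroidal y-axis gives I_y = 8.762933 in⁴.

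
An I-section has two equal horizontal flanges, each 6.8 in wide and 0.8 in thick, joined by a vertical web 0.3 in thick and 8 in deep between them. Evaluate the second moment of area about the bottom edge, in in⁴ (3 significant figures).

I_base ≈ 530 in⁴

Break the section into simple shapes (no overlaps), measuring from the bottom-left corner of the bounding box.
Bottom flange: 6.8 × 0.8, A = 5.44 in², y = 0.4 in, Ī = 0.29013 in⁴.
Web: 0.3 × 8, A = 2.4 in², y = 4.8 in, Ī = 12.8 in⁴.
Top flange: 6.8 × 0.8, A = 5.44 in², y = 9.2 in, Ī = 0.29013 in⁴.
Transfer each piece to a horizontal axis along the bottom face using Ī + A·d² with d = y − 0:
  bottom flange: d = 0.4 in → contributes +1.1605 in⁴
  web: d = 4.8 in → contributes +68.096 in⁴
  top flange: d = 9.2 in → contributes +460.73 in⁴
Total I = 529.99 in⁴.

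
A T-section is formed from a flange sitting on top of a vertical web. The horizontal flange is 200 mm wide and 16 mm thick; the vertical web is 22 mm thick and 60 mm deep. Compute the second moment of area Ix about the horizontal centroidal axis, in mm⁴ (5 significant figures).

Break the section into simple shapes (no overlaps), measuring from the bottom-left corner of the bounding box.
Flange: 200 × 16, A = 3 200 mm², y = 68 mm, Ī = 68266.67 mm⁴.
Web: 22 × 60, A = 1 320 mm², y = 30 mm, Ī = 396 000 mm⁴.
Centroid: ȳ = ΣA·y / ΣA = 56.90265 mm.
Transfer each piece to the horizontal centroidal axis using Ī + A·d² with d = y − 56.90265:
  flange: d = 11.09735 mm → contributes +462350.1 mm⁴
  web: d = -26.90265 mm → contributes +1 351 354 mm⁴
Total I = 1 813 704 mm⁴.

Ix ≈ 1.8137 × 10⁶ mm⁴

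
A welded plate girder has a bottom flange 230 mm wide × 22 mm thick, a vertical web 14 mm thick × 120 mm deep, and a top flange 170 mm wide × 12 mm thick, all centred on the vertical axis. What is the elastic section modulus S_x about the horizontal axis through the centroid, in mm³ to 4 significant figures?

S_x ≈ 3.166 × 10⁵ mm³

Split into non-overlapping primitives; take the origin at the lower-left of the bounding box.
Bottom plate: 230 × 22, A = 5 060 mm², y = 11 mm, Ī = 204 087 mm⁴.
Web plate: 14 × 120, A = 1 680 mm², y = 82 mm, Ī = 2 016 000 mm⁴.
Top plate: 170 × 12, A = 2 040 mm², y = 148 mm, Ī = 24 480 mm⁴.
Centroid: ȳ = ΣA·y / ΣA = 56.4169 mm.
Transfer each piece to the horizontal axis through the centroid using Ī + A·d² with d = y − 56.4169:
  bottom plate: d = -45.4169 mm → contributes +10 641 302 mm⁴
  web plate: d = 25.5831 mm → contributes +3 115 555 mm⁴
  top plate: d = 91.5831 mm → contributes +17 134 923 mm⁴
Total I = 30 891 781 mm⁴.
Extreme fibre distance c = 97.5831 mm; S = I/c = 316 569 mm³.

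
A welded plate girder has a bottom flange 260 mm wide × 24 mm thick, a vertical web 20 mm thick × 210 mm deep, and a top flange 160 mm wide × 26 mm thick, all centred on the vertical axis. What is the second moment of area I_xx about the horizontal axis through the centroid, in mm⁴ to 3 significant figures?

I_xx ≈ 1.55 × 10⁸ mm⁴

Split into non-overlapping primitives; take the origin at the lower-left of the bounding box.
Bottom plate: 260 × 24, A = 6 240 mm², y = 12 mm, Ī = 299 520 mm⁴.
Web plate: 20 × 210, A = 4 200 mm², y = 129 mm, Ī = 15 435 000 mm⁴.
Top plate: 160 × 26, A = 4 160 mm², y = 247 mm, Ī = 234 347 mm⁴.
Centroid: ȳ = ΣA·y / ΣA = 112.62 mm.
Transfer each piece to the horizontal axis through the centroid using Ī + A·d² with d = y − 112.62:
  bottom plate: d = -100.62 mm → contributes +63 471 206 mm⁴
  web plate: d = 16.384 mm → contributes +16 562 369 mm⁴
  top plate: d = 134.38 mm → contributes +75 359 544 mm⁴
Total I = 155 393 119 mm⁴.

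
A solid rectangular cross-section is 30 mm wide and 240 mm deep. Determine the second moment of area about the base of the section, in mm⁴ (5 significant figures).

The section: 30 × 240, A = 7 200 mm², y = 120 mm, Ī = 34 560 000 mm⁴.
Transfer it to a horizontal axis along the bottom face using Ī + A·d² with d = y − 0:
  the section: d = 120 mm → contributes +138 240 000 mm⁴
Total I = 138 240 000 mm⁴.

I_base ≈ 1.3824 × 10⁸ mm⁴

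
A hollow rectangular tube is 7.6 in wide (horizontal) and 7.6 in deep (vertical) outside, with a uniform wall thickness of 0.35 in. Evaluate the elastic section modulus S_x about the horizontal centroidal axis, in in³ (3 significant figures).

Decompose the section into non-overlapping parts with the origin at the bottom-left of its bounding rectangle.
Outer rectangle: 7.6 × 7.6, A = 57.76 in², y = 3.8 in, Ī = 278.02 in⁴.
Inner void (subtracted): 6.9 × 6.9, A = 47.61 in², y = 3.8 in, Ī = 188.89 in⁴.
By symmetry the centroid is at mid-height, ȳ = 3.8 in.
All pieces are centred on the horizontal centroidal axis, so I = ΣĪ (holes subtracted) = 89.125 in⁴.
Extreme fibre distance c = 3.8 in; S = I/c = 23.454 in³.

S_x ≈ 23.5 in³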